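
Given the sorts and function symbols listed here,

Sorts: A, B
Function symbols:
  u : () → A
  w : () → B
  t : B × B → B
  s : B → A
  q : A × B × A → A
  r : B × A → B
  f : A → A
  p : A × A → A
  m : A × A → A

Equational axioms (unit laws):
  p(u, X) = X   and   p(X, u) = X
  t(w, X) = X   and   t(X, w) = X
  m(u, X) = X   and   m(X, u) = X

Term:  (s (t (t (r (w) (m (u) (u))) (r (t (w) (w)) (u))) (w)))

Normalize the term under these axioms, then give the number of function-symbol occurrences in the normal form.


1. (s (t (t (r (w) (m (u) (u))) (r (t (w) (w)) (u))) (w)))  →  (s (t (r (w) (m (u) (u))) (r (t (w) (w)) (u))))
2. (s (t (r (w) (m (u) (u))) (r (t (w) (w)) (u))))  →  (s (t (r (w) (u)) (r (t (w) (w)) (u))))
3. (s (t (r (w) (u)) (r (t (w) (w)) (u))))  →  (s (t (r (w) (u)) (r (w) (u))))
normal form: (s (t (r (w) (u)) (r (w) (u))))

size = 8


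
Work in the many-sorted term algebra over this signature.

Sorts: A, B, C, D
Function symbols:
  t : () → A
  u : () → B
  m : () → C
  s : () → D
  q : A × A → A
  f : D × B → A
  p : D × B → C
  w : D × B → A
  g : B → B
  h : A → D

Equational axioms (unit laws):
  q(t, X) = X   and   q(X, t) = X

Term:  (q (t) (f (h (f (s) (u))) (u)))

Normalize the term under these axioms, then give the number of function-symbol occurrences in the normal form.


size = 6

1. (q (t) (f (h (f (s) (u))) (u)))  →  (f (h (f (s) (u))) (u))
normal form: (f (h (f (s) (u))) (u))


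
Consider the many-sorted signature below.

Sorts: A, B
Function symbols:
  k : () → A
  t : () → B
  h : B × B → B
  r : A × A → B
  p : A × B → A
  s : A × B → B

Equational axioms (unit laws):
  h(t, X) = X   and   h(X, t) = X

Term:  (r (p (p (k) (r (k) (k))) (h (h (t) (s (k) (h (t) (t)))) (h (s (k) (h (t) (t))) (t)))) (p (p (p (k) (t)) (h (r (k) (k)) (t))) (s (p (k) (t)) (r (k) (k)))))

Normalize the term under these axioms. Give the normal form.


normal form = (r (p (p (k) (r (k) (k))) (h (s (k) (t)) (s (k) (t)))) (p (p (p (k) (t)) (r (k) (k))) (s (p (k) (t)) (r (k) (k)))))

1. (r (p (p (k) (r (k) (k))) (h (h (t) (s (k) (h (t) (t)))) (h (s (k) (h (t) (t))) (t)))) (p (p (p (k) (t)) (h (r (k) (k)) (t))) (s (p (k) (t)) (r (k) (k)))))  →  (r (p (p (k) (r (k) (k))) (h (s (k) (h (t) (t))) (h (s (k) (h (t) (t))) (t)))) (p (p (p (k) (t)) (h (r (k) (k)) (t))) (s (p (k) (t)) (r (k) (k)))))
2. (r (p (p (k) (r (k) (k))) (h (s (k) (h (t) (t))) (h (s (k) (h (t) (t))) (t)))) (p (p (p (k) (t)) (h (r (k) (k)) (t))) (s (p (k) (t)) (r (k) (k)))))  →  (r (p (p (k) (r (k) (k))) (h (s (k) (t)) (h (s (k) (h (t) (t))) (t)))) (p (p (p (k) (t)) (h (r (k) (k)) (t))) (s (p (k) (t)) (r (k) (k)))))
3. (r (p (p (k) (r (k) (k))) (h (s (k) (t)) (h (s (k) (h (t) (t))) (t)))) (p (p (p (k) (t)) (h (r (k) (k)) (t))) (s (p (k) (t)) (r (k) (k)))))  →  (r (p (p (k) (r (k) (k))) (h (s (k) (t)) (s (k) (h (t) (t))))) (p (p (p (k) (t)) (h (r (k) (k)) (t))) (s (p (k) (t)) (r (k) (k)))))
4. (r (p (p (k) (r (k) (k))) (h (s (k) (t)) (s (k) (h (t) (t))))) (p (p (p (k) (t)) (h (r (k) (k)) (t))) (s (p (k) (t)) (r (k) (k)))))  →  (r (p (p (k) (r (k) (k))) (h (s (k) (t)) (s (k) (t)))) (p (p (p (k) (t)) (h (r (k) (k)) (t))) (s (p (k) (t)) (r (k) (k)))))
5. (r (p (p (k) (r (k) (k))) (h (s (k) (t)) (s (k) (t)))) (p (p (p (k) (t)) (h (r (k) (k)) (t))) (s (p (k) (t)) (r (k) (k)))))  →  (r (p (p (k) (r (k) (k))) (h (s (k) (t)) (s (k) (t)))) (p (p (p (k) (t)) (r (k) (k))) (s (p (k) (t)) (r (k) (k)))))


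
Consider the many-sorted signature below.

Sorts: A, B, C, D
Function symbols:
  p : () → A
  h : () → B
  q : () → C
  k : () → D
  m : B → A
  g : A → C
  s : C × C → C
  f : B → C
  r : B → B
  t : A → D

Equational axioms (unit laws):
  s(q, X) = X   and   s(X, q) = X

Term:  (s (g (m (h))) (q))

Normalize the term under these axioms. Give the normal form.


normal form = (g (m (h)))

1. (s (g (m (h))) (q))  →  (g (m (h)))


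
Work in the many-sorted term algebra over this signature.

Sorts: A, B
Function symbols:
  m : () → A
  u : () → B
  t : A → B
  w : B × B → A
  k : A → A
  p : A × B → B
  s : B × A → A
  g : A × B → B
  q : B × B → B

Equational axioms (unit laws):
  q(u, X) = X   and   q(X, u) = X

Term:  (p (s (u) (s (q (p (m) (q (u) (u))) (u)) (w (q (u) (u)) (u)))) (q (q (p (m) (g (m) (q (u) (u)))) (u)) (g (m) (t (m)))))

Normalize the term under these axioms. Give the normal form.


1. (p (s (u) (s (q (p (m) (q (u) (u))) (u)) (w (q (u) (u)) (u)))) (q (q (p (m) (g (m) (q (u) (u)))) (u)) (g (m) (t (m)))))  →  (p (s (u) (s (p (m) (q (u) (u))) (w (q (u) (u)) (u)))) (q (q (p (m) (g (m) (q (u) (u)))) (u)) (g (m) (t (m)))))
2. (p (s (u) (s (p (m) (q (u) (u))) (w (q (u) (u)) (u)))) (q (q (p (m) (g (m) (q (u) (u)))) (u)) (g (m) (t (m)))))  →  (p (s (u) (s (p (m) (u)) (w (q (u) (u)) (u)))) (q (q (p (m) (g (m) (q (u) (u)))) (u)) (g (m) (t (m)))))
3. (p (s (u) (s (p (m) (u)) (w (q (u) (u)) (u)))) (q (q (p (m) (g (m) (q (u) (u)))) (u)) (g (m) (t (m)))))  →  (p (s (u) (s (p (m) (u)) (w (u) (u)))) (q (q (p (m) (g (m) (q (u) (u)))) (u)) (g (m) (t (m)))))
4. (p (s (u) (s (p (m) (u)) (w (u) (u)))) (q (q (p (m) (g (m) (q (u) (u)))) (u)) (g (m) (t (m)))))  →  (p (s (u) (s (p (m) (u)) (w (u) (u)))) (q (p (m) (g (m) (q (u) (u)))) (g (m) (t (m)))))
5. (p (s (u) (s (p (m) (u)) (w (u) (u)))) (q (p (m) (g (m) (q (u) (u)))) (g (m) (t (m)))))  →  (p (s (u) (s (p (m) (u)) (w (u) (u)))) (q (p (m) (g (m) (u))) (g (m) (t (m)))))

normal form = (p (s (u) (s (p (m) (u)) (w (u) (u)))) (q (p (m) (g (m) (u))) (g (m) (t (m)))))


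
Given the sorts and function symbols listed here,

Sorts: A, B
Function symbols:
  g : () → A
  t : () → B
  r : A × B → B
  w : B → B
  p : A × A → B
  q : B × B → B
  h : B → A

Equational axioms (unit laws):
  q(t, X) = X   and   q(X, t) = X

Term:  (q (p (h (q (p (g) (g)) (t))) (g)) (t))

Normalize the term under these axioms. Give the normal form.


1. (q (p (h (q (p (g) (g)) (t))) (g)) (t))  →  (p (h (q (p (g) (g)) (t))) (g))
2. (p (h (q (p (g) (g)) (t))) (g))  →  (p (h (p (g) (g))) (g))

normal form = (p (h (p (g) (g))) (g))


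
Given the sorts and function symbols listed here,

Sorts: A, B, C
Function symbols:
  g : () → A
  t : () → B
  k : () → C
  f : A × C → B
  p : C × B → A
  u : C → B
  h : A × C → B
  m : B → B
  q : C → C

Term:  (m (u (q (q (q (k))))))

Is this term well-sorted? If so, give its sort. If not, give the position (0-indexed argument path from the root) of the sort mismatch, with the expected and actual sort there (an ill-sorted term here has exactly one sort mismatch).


          (k) : C
        (q (k)) : C
      (q (q (k))) : C
    (q (q (q (k)))) : C
  (u (q (q (q (k))))) : B
(m (u (q (q (q (k)))))) : B

well-sorted; sort = B


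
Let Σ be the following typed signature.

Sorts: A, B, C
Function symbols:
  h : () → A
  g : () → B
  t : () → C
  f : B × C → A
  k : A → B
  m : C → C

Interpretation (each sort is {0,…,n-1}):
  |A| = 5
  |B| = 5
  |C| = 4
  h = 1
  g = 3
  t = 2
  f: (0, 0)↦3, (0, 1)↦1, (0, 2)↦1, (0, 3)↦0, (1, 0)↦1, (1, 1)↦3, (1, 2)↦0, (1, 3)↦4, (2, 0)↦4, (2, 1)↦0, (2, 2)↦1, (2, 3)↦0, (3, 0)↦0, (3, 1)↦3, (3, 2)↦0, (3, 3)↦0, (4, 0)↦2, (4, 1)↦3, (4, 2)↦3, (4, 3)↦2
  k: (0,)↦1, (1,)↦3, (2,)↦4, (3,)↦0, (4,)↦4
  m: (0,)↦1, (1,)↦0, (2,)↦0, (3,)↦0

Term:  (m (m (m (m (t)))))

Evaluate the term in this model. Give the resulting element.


value = 1

  t = 2
  (m (t)) = m(2,) = 0
  (m (m (t))) = m(0,) = 1
  (m (m (m (t)))) = m(1,) = 0
  (m (m (m (m (t))))) = m(0,) = 1


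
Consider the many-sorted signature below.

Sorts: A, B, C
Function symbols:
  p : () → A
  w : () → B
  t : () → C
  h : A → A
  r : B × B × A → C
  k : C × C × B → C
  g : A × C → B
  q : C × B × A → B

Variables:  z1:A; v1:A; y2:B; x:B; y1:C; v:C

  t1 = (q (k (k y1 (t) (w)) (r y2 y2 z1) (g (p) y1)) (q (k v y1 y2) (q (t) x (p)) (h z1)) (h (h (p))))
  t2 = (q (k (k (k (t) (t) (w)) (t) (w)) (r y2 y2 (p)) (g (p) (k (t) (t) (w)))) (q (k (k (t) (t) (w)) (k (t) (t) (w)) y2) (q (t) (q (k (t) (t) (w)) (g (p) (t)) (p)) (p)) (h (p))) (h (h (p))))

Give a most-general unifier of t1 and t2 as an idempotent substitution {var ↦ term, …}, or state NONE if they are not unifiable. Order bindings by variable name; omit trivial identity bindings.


{v ↦ (k (t) (t) (w)), x ↦ (q (k (t) (t) (w)) (g (p) (t)) (p)), y1 ↦ (k (t) (t) (w)), z1 ↦ (p)}


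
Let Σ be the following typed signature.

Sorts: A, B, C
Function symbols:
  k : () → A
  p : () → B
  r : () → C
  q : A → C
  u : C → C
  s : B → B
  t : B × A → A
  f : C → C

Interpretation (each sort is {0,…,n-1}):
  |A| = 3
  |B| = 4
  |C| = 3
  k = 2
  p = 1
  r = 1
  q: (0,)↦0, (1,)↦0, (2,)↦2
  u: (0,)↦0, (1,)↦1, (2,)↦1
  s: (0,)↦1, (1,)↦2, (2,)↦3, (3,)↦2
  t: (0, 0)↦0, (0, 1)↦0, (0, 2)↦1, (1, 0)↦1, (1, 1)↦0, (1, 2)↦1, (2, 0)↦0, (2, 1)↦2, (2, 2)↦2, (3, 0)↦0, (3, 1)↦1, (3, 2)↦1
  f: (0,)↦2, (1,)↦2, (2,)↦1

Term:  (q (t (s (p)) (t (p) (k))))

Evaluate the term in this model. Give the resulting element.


value = 2

  p = 1
  (s (p)) = s(1,) = 2
  p = 1
  k = 2
  (t (p) (k)) = t(1, 2) = 1
  (t (s (p)) (t (p) (k))) = t(2, 1) = 2
  (q (t (s (p)) (t (p) (k)))) = q(2,) = 2


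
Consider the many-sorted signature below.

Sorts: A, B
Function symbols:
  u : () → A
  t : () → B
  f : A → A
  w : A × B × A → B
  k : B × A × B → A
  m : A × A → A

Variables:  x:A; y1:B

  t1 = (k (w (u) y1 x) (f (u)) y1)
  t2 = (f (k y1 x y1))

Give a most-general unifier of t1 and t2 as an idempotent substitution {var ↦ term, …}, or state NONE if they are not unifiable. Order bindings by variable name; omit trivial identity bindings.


NONE (not unifiable)

head clash or occurs-check failure — not unifiable


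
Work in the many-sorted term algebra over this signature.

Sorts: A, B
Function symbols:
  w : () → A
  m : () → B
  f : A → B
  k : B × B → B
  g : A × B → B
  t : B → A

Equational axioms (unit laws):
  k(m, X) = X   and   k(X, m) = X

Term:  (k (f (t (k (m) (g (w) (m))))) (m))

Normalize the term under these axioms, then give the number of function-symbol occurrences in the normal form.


1. (k (f (t (k (m) (g (w) (m))))) (m))  →  (f (t (k (m) (g (w) (m)))))
2. (f (t (k (m) (g (w) (m)))))  →  (f (t (g (w) (m))))
normal form: (f (t (g (w) (m))))

size = 5


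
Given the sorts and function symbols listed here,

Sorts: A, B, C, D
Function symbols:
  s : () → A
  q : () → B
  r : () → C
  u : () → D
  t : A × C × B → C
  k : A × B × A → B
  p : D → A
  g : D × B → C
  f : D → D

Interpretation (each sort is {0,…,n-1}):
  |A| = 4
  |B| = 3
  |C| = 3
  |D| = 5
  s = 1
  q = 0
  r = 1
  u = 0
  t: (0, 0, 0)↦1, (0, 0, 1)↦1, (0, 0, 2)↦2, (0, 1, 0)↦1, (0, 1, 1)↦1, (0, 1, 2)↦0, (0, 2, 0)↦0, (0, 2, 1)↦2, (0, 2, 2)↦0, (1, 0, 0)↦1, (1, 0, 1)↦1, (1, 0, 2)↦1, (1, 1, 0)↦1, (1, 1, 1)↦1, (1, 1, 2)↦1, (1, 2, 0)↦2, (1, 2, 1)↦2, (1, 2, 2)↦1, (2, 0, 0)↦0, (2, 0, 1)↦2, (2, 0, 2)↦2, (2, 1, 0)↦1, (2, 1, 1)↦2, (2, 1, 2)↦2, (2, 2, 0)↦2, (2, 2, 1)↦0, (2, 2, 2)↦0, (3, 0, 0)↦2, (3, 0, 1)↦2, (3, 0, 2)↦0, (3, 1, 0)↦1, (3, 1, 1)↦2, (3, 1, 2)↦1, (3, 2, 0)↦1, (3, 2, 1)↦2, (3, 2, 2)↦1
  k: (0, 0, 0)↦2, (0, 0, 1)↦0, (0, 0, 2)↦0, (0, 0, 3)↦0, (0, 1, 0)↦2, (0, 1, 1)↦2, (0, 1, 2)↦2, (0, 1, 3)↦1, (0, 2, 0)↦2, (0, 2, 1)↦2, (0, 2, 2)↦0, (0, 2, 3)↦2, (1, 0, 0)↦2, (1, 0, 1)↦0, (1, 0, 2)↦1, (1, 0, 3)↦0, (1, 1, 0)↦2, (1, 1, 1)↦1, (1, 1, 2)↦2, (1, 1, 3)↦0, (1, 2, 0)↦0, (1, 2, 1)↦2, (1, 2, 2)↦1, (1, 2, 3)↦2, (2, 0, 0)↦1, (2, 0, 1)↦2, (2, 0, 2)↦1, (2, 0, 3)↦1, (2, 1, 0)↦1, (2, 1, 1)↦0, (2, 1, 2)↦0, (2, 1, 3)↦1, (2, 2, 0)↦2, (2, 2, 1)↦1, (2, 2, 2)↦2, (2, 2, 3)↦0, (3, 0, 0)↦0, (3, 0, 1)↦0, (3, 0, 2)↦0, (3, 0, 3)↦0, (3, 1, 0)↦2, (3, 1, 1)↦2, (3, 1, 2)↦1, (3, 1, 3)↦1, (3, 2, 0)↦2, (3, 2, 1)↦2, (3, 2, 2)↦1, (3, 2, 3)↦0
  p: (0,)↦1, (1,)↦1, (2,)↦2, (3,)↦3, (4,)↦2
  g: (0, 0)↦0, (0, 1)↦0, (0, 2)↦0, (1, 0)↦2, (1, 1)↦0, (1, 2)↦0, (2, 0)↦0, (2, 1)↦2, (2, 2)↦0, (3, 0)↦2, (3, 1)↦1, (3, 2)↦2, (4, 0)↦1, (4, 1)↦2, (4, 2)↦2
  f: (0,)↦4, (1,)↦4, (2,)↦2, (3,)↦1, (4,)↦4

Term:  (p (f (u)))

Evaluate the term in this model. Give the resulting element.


  u = 0
  (f (u)) = f(0,) = 4
  (p (f (u))) = p(4,) = 2

value = 2


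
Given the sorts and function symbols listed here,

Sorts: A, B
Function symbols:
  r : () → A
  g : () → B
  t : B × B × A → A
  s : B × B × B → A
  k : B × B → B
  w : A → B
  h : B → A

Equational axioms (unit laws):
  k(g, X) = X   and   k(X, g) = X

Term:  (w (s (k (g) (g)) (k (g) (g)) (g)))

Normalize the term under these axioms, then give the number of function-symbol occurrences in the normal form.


size = 5

1. (w (s (k (g) (g)) (k (g) (g)) (g)))  →  (w (s (g) (k (g) (g)) (g)))
2. (w (s (g) (k (g) (g)) (g)))  →  (w (s (g) (g) (g)))
normal form: (w (s (g) (g) (g)))


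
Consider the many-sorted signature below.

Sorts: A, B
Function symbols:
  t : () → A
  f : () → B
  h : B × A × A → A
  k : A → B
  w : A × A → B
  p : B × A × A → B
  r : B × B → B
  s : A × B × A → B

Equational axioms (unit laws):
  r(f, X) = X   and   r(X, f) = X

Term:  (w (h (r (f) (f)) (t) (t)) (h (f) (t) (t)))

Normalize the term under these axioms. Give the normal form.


1. (w (h (r (f) (f)) (t) (t)) (h (f) (t) (t)))  →  (w (h (f) (t) (t)) (h (f) (t) (t)))

normal form = (w (h (f) (t) (t)) (h (f) (t) (t)))


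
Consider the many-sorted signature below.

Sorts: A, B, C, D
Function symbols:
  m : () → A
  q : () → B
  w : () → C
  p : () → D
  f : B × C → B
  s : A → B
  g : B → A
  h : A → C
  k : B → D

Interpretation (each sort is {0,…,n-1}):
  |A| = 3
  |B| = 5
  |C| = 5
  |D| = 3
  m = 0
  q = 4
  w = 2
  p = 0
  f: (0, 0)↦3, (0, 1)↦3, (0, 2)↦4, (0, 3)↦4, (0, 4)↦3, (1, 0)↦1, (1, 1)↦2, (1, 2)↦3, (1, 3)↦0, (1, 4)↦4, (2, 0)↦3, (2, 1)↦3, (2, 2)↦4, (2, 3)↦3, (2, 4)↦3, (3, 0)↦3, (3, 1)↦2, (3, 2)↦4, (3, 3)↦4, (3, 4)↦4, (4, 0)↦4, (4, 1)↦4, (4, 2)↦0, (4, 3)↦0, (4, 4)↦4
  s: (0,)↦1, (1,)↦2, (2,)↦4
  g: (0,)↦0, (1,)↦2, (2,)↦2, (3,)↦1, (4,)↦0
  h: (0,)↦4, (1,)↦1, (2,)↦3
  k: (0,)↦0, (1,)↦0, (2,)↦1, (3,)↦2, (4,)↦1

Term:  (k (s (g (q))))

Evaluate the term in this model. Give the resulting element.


  q = 4
  (g (q)) = g(4,) = 0
  (s (g (q))) = s(0,) = 1
  (k (s (g (q)))) = k(1,) = 0

value = 0


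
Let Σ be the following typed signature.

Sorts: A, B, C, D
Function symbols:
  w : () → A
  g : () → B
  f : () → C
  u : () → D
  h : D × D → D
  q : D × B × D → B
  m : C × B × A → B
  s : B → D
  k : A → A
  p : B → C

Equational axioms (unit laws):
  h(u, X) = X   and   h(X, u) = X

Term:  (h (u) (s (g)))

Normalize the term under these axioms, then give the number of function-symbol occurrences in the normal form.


1. (h (u) (s (g)))  →  (s (g))
normal form: (s (g))

size = 2


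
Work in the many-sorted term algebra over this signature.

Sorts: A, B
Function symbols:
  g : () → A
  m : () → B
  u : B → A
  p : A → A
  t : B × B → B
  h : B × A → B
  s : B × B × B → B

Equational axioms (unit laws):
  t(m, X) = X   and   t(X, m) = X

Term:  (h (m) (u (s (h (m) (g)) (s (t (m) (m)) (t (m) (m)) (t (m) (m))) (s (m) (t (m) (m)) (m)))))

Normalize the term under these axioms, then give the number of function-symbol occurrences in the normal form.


size = 15

1. (h (m) (u (s (h (m) (g)) (s (t (m) (m)) (t (m) (m)) (t (m) (m))) (s (m) (t (m) (m)) (m)))))  →  (h (m) (u (s (h (m) (g)) (s (m) (t (m) (m)) (t (m) (m))) (s (m) (t (m) (m)) (m)))))
2. (h (m) (u (s (h (m) (g)) (s (m) (t (m) (m)) (t (m) (m))) (s (m) (t (m) (m)) (m)))))  →  (h (m) (u (s (h (m) (g)) (s (m) (m) (t (m) (m))) (s (m) (t (m) (m)) (m)))))
3. (h (m) (u (s (h (m) (g)) (s (m) (m) (t (m) (m))) (s (m) (t (m) (m)) (m)))))  →  (h (m) (u (s (h (m) (g)) (s (m) (m) (m)) (s (m) (t (m) (m)) (m)))))
4. (h (m) (u (s (h (m) (g)) (s (m) (m) (m)) (s (m) (t (m) (m)) (m)))))  →  (h (m) (u (s (h (m) (g)) (s (m) (m) (m)) (s (m) (m) (m)))))
normal form: (h (m) (u (s (h (m) (g)) (s (m) (m) (m)) (s (m) (m) (m)))))


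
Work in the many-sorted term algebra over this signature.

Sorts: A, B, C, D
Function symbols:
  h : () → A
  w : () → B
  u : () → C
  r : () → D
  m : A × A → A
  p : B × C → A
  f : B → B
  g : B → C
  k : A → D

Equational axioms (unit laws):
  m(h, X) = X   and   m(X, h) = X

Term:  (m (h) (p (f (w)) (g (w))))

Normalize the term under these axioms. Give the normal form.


1. (m (h) (p (f (w)) (g (w))))  →  (p (f (w)) (g (w)))

normal form = (p (f (w)) (g (w)))


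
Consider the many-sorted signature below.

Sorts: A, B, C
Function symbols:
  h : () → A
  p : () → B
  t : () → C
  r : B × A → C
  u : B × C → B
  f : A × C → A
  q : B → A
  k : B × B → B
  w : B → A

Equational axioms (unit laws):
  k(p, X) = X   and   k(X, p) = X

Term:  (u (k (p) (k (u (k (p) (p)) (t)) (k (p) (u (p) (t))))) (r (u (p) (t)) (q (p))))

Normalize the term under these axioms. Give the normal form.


normal form = (u (k (u (p) (t)) (u (p) (t))) (r (u (p) (t)) (q (p))))

1. (u (k (p) (k (u (k (p) (p)) (t)) (k (p) (u (p) (t))))) (r (u (p) (t)) (q (p))))  →  (u (k (u (k (p) (p)) (t)) (k (p) (u (p) (t)))) (r (u (p) (t)) (q (p))))
2. (u (k (u (k (p) (p)) (t)) (k (p) (u (p) (t)))) (r (u (p) (t)) (q (p))))  →  (u (k (u (p) (t)) (k (p) (u (p) (t)))) (r (u (p) (t)) (q (p))))
3. (u (k (u (p) (t)) (k (p) (u (p) (t)))) (r (u (p) (t)) (q (p))))  →  (u (k (u (p) (t)) (u (p) (t))) (r (u (p) (t)) (q (p))))


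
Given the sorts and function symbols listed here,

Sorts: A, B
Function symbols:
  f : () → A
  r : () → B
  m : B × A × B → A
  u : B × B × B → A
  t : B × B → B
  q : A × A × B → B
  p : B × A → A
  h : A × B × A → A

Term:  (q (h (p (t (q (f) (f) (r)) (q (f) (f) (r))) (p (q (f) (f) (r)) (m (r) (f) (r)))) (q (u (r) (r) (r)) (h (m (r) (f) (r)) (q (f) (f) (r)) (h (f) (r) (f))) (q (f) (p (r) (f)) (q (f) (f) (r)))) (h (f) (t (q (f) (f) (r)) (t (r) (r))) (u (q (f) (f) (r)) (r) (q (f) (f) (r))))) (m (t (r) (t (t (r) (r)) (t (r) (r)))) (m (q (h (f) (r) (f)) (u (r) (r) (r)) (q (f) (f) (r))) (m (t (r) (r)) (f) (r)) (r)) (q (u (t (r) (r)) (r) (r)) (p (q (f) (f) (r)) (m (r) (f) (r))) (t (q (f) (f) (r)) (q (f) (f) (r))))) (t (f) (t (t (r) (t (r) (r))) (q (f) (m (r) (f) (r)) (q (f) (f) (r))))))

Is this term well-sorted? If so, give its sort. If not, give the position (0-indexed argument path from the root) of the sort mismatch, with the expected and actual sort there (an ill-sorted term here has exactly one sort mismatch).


ill-sorted at position [2, 0]: expected B, got A

          (f) : A
          (f) : A
          (r) : B
        (q (f) (f) (r)) : B
          (f) : A
          (f) : A
          (r) : B
        (q (f) (f) (r)) : B
      (t (q (f) (f) (r)) (q (f) (f) (r))) : B
          (f) : A
          (f) : A
          (r) : B
        (q (f) (f) (r)) : B
          (r) : B
          (f) : A
          (r) : B
        (m (r) (f) (r)) : A
      (p (q (f) (f) (r)) (m (r) (f) (r))) : A
    (p (t (q (f) (f) (r)) (q (f) (f) (r))) (p (q (f) (f) (r)) (m (r) (f) (r)))) : A
        (r) : B
        (r) : B
        (r) : B
      (u (r) (r) (r)) : A
          (r) : B
          (f) : A
          (r) : B
        (m (r) (f) (r)) : A
          (f) : A
          (f) : A
          (r) : B
        (q (f) (f) (r)) : B
          (f) : A
          (r) : B
          (f) : A
        (h (f) (r) (f)) : A
      (h (m (r) (f) (r)) (q (f) (f) (r)) (h (f) (r) (f))) : A
        (f) : A
          (r) : B
          (f) : A
        (p (r) (f)) : A
          (f) : A
          (f) : A
          (r) : B
        (q (f) (f) (r)) : B
      (q (f) (p (r) (f)) (q (f) (f) (r))) : B
    (q (u (r) (r) (r)) (h (m (r) (f) (r)) (q (f) (f) (r)) (h (f) (r) (f))) (q (f) (p (r) (f)) (q (f) (f) (r)))) : B
      (f) : A
          (f) : A
          (f) : A
          (r) : B
        (q (f) (f) (r)) : B
          (r) : B
          (r) : B
        (t (r) (r)) : B
      (t (q (f) (f) (r)) (t (r) (r))) : B
          (f) : A
          (f) : A
          (r) : B
        (q (f) (f) (r)) : B
        (r) : B
          (f) : A
          (f) : A
          (r) : B
        (q (f) (f) (r)) : B
      (u (q (f) (f) (r)) (r) (q (f) (f) (r))) : A
    (h (f) (t (q (f) (f) (r)) (t (r) (r))) (u (q (f) (f) (r)) (r) (q (f) (f) (r)))) : A
  (h (p (t (q (f) (f) (r)) (q (f) (f) (r))) (p (q (f) (f) (r)) (m (r) (f) (r)))) (q (u (r) (r) (r)) (h (m (r) (f) (r)) (q (f) (f) (r)) (h (f) (r) (f))) (q (f) (p (r) (f)) (q (f) (f) (r)))) (h (f) (t (q (f) (f) (r)) (t (r) (r))) (u (q (f) (f) (r)) (r) (q (f) (f) (r))))) : A
      (r) : B
          (r) : B
          (r) : B
        (t (r) (r)) : B
          (r) : B
          (r) : B
        (t (r) (r)) : B
      (t (t (r) (r)) (t (r) (r))) : B
    (t (r) (t (t (r) (r)) (t (r) (r)))) : B
          (f) : A
          (r) : B
          (f) : A
        (h (f) (r) (f)) : A
          (r) : B
          (r) : B
          (r) : B
        (u (r) (r) (r)) : A
          (f) : A
          (f) : A
          (r) : B
        (q (f) (f) (r)) : B
      (q (h (f) (r) (f)) (u (r) (r) (r)) (q (f) (f) (r))) : B
          (r) : B
          (r) : B
        (t (r) (r)) : B
        (f) : A
        (r) : B
      (m (t (r) (r)) (f) (r)) : A
      (r) : B
    (m (q (h (f) (r) (f)) (u (r) (r) (r)) (q (f) (f) (r))) (m (t (r) (r)) (f) (r)) (r)) : A
          (r) : B
          (r) : B
        (t (r) (r)) : B
        (r) : B
        (r) : B
      (u (t (r) (r)) (r) (r)) : A
          (f) : A
          (f) : A
          (r) : B
        (q (f) (f) (r)) : B
          (r) : B
          (f) : A
          (r) : B
        (m (r) (f) (r)) : A
      (p (q (f) (f) (r)) (m (r) (f) (r))) : A
          (f) : A
          (f) : A
          (r) : B
        (q (f) (f) (r)) : B
          (f) : A
          (f) : A
          (r) : B
        (q (f) (f) (r)) : B
      (t (q (f) (f) (r)) (q (f) (f) (r))) : B
    (q (u (t (r) (r)) (r) (r)) (p (q (f) (f) (r)) (m (r) (f) (r))) (t (q (f) (f) (r)) (q (f) (f) (r)))) : B
  (m (t (r) (t (t (r) (r)) (t (r) (r)))) (m (q (h (f) (r) (f)) (u (r) (r) (r)) (q (f) (f) (r))) (m (t (r) (r)) (f) (r)) (r)) (q (u (t (r) (r)) (r) (r)) (p (q (f) (f) (r)) (m (r) (f) (r))) (t (q (f) (f) (r)) (q (f) (f) (r))))) : A
    (f) : A
        (r) : B
          (r) : B
          (r) : B
        (t (r) (r)) : B
      (t (r) (t (r) (r))) : B
        (f) : A
          (r) : B
          (f) : A
          (r) : B
        (m (r) (f) (r)) : A
          (f) : A
          (f) : A
          (r) : B
        (q (f) (f) (r)) : B
      (q (f) (m (r) (f) (r)) (q (f) (f) (r))) : B
    (t (t (r) (t (r) (r))) (q (f) (m (r) (f) (r)) (q (f) (f) (r)))) : B
  (t (f) (t (t (r) (t (r) (r))) (q (f) (m (r) (f) (r)) (q (f) (f) (r))))) : ✗ arg 0 at [2, 0] has sort A, expected B


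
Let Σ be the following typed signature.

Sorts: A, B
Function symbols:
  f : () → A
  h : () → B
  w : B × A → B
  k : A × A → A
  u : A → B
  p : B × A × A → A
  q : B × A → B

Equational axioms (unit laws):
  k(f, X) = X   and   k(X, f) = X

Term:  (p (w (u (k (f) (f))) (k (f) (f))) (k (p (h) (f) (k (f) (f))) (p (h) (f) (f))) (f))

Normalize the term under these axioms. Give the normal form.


1. (p (w (u (k (f) (f))) (k (f) (f))) (k (p (h) (f) (k (f) (f))) (p (h) (f) (f))) (f))  →  (p (w (u (f)) (k (f) (f))) (k (p (h) (f) (k (f) (f))) (p (h) (f) (f))) (f))
2. (p (w (u (f)) (k (f) (f))) (k (p (h) (f) (k (f) (f))) (p (h) (f) (f))) (f))  →  (p (w (u (f)) (f)) (k (p (h) (f) (k (f) (f))) (p (h) (f) (f))) (f))
3. (p (w (u (f)) (f)) (k (p (h) (f) (k (f) (f))) (p (h) (f) (f))) (f))  →  (p (w (u (f)) (f)) (k (p (h) (f) (f)) (p (h) (f) (f))) (f))

normal form = (p (w (u (f)) (f)) (k (p (h) (f) (f)) (p (h) (f) (f))) (f))


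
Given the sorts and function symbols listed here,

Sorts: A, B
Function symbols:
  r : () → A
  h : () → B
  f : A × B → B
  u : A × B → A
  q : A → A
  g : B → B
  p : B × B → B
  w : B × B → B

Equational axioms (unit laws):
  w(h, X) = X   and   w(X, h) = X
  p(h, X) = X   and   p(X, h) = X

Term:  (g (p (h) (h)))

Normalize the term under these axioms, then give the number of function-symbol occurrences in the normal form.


1. (g (p (h) (h)))  →  (g (h))
normal form: (g (h))

size = 2


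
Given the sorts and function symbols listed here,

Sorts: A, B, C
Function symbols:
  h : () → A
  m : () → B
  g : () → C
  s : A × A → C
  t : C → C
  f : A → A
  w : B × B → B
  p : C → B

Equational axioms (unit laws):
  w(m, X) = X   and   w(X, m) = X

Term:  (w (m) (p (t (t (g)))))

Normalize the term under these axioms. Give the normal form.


normal form = (p (t (t (g))))

1. (w (m) (p (t (t (g)))))  →  (p (t (t (g))))


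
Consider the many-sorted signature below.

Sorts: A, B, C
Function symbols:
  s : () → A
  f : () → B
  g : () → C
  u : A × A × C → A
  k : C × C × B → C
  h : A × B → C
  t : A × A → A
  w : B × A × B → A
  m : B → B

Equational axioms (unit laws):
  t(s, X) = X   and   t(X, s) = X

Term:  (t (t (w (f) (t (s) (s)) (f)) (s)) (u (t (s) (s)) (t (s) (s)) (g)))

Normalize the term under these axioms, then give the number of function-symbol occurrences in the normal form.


1. (t (t (w (f) (t (s) (s)) (f)) (s)) (u (t (s) (s)) (t (s) (s)) (g)))  →  (t (w (f) (t (s) (s)) (f)) (u (t (s) (s)) (t (s) (s)) (g)))
2. (t (w (f) (t (s) (s)) (f)) (u (t (s) (s)) (t (s) (s)) (g)))  →  (t (w (f) (s) (f)) (u (t (s) (s)) (t (s) (s)) (g)))
3. (t (w (f) (s) (f)) (u (t (s) (s)) (t (s) (s)) (g)))  →  (t (w (f) (s) (f)) (u (s) (t (s) (s)) (g)))
4. (t (w (f) (s) (f)) (u (s) (t (s) (s)) (g)))  →  (t (w (f) (s) (f)) (u (s) (s) (g)))
normal form: (t (w (f) (s) (f)) (u (s) (s) (g)))

size = 9


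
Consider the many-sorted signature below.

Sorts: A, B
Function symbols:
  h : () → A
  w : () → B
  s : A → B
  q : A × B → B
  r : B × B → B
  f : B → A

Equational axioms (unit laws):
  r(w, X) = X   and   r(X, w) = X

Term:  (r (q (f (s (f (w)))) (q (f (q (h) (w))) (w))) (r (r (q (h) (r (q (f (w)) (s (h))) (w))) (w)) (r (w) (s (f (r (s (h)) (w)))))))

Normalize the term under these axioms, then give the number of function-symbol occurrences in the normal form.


1. (r (q (f (s (f (w)))) (q (f (q (h) (w))) (w))) (r (r (q (h) (r (q (f (w)) (s (h))) (w))) (w)) (r (w) (s (f (r (s (h)) (w)))))))  →  (r (q (f (s (f (w)))) (q (f (q (h) (w))) (w))) (r (q (h) (r (q (f (w)) (s (h))) (w))) (r (w) (s (f (r (s (h)) (w)))))))
2. (r (q (f (s (f (w)))) (q (f (q (h) (w))) (w))) (r (q (h) (r (q (f (w)) (s (h))) (w))) (r (w) (s (f (r (s (h)) (w)))))))  →  (r (q (f (s (f (w)))) (q (f (q (h) (w))) (w))) (r (q (h) (q (f (w)) (s (h)))) (r (w) (s (f (r (s (h)) (w)))))))
3. (r (q (f (s (f (w)))) (q (f (q (h) (w))) (w))) (r (q (h) (q (f (w)) (s (h)))) (r (w) (s (f (r (s (h)) (w)))))))  →  (r (q (f (s (f (w)))) (q (f (q (h) (w))) (w))) (r (q (h) (q (f (w)) (s (h)))) (s (f (r (s (h)) (w))))))
4. (r (q (f (s (f (w)))) (q (f (q (h) (w))) (w))) (r (q (h) (q (f (w)) (s (h)))) (s (f (r (s (h)) (w))))))  →  (r (q (f (s (f (w)))) (q (f (q (h) (w))) (w))) (r (q (h) (q (f (w)) (s (h)))) (s (f (s (h))))))
normal form: (r (q (f (s (f (w)))) (q (f (q (h) (w))) (w))) (r (q (h) (q (f (w)) (s (h)))) (s (f (s (h))))))

size = 24


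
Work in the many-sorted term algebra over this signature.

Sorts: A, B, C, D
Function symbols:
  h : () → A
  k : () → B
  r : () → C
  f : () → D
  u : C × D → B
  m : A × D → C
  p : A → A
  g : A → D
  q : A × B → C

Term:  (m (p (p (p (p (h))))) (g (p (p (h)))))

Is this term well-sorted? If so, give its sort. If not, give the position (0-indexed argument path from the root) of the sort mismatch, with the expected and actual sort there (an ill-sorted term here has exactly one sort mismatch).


          (h) : A
        (p (h)) : A
      (p (p (h))) : A
    (p (p (p (h)))) : A
  (p (p (p (p (h))))) : A
        (h) : A
      (p (h)) : A
    (p (p (h))) : A
  (g (p (p (h)))) : D
(m (p (p (p (p (h))))) (g (p (p (h))))) : C

well-sorted; sort = C


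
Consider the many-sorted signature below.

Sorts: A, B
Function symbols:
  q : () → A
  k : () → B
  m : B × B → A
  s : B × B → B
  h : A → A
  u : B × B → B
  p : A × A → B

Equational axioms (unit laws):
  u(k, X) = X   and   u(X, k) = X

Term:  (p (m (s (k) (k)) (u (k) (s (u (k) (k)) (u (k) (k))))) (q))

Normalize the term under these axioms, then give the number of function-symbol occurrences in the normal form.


size = 9

1. (p (m (s (k) (k)) (u (k) (s (u (k) (k)) (u (k) (k))))) (q))  →  (p (m (s (k) (k)) (s (u (k) (k)) (u (k) (k)))) (q))
2. (p (m (s (k) (k)) (s (u (k) (k)) (u (k) (k)))) (q))  →  (p (m (s (k) (k)) (s (k) (u (k) (k)))) (q))
3. (p (m (s (k) (k)) (s (k) (u (k) (k)))) (q))  →  (p (m (s (k) (k)) (s (k) (k))) (q))
normal form: (p (m (s (k) (k)) (s (k) (k))) (q))


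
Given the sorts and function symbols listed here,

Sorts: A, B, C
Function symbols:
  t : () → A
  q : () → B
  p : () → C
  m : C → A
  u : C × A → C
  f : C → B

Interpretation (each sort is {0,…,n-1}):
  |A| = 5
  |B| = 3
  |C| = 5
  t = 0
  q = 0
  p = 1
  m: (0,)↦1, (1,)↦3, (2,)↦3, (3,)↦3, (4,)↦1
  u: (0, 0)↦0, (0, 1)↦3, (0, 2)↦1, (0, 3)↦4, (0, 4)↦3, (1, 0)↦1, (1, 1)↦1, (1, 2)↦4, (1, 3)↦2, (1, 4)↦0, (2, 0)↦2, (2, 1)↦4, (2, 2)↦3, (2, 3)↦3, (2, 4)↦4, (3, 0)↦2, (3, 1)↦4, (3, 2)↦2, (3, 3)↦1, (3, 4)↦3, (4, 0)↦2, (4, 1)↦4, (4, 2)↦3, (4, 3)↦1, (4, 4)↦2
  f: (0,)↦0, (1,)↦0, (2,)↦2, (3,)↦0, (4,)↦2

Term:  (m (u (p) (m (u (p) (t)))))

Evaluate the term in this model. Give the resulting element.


  p = 1
  p = 1
  t = 0
  (u (p) (t)) = u(1, 0) = 1
  (m (u (p) (t))) = m(1,) = 3
  (u (p) (m (u (p) (t)))) = u(1, 3) = 2
  (m (u (p) (m (u (p) (t))))) = m(2,) = 3

value = 3


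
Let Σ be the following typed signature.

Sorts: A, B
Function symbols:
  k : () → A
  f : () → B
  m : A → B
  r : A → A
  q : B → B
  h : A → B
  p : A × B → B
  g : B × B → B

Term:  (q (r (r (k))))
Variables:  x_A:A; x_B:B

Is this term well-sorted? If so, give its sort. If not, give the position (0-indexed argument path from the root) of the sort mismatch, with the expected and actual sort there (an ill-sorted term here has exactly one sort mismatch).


      (k) : A
    (r (k)) : A
  (r (r (k))) : A
(q (r (r (k)))) : ✗ arg 0 at [0] has sort A, expected B

ill-sorted at position [0]: expected B, got A


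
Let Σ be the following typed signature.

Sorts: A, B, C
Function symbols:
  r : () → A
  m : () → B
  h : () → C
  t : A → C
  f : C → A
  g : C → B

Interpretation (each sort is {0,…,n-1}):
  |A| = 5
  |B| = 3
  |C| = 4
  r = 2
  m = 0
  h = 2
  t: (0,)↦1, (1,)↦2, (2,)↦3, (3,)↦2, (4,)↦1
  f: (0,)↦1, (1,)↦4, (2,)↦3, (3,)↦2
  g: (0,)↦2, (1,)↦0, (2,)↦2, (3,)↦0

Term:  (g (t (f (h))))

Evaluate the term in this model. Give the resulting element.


  h = 2
  (f (h)) = f(2,) = 3
  (t (f (h))) = t(3,) = 2
  (g (t (f (h)))) = g(2,) = 2

value = 2


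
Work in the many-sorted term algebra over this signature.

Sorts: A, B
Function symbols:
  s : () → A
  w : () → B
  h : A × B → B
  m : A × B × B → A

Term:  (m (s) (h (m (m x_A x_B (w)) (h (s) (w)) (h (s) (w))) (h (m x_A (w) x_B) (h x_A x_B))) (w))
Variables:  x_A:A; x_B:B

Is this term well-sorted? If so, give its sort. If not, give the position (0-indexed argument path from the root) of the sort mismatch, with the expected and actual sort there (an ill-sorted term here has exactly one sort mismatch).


  (s) : A
        x_A : A
        x_B : B
        (w) : B
      (m x_A x_B (w)) : A
        (s) : A
        (w) : B
      (h (s) (w)) : B
        (s) : A
        (w) : B
      (h (s) (w)) : B
    (m (m x_A x_B (w)) (h (s) (w)) (h (s) (w))) : A
        x_A : A
        (w) : B
        x_B : B
      (m x_A (w) x_B) : A
        x_A : A
        x_B : B
      (h x_A x_B) : B
    (h (m x_A (w) x_B) (h x_A x_B)) : B
  (h (m (m x_A x_B (w)) (h (s) (w)) (h (s) (w))) (h (m x_A (w) x_B) (h x_A x_B))) : B
  (w) : B
(m (s) (h (m (m x_A x_B (w)) (h (s) (w)) (h (s) (w))) (h (m x_A (w) x_B) (h x_A x_B))) (w)) : A

well-sorted; sort = A


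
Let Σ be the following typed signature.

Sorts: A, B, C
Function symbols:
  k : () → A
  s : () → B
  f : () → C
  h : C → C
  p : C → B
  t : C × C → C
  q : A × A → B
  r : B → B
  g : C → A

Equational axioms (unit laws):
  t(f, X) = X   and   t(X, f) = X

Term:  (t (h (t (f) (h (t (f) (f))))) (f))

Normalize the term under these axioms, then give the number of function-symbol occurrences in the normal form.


1. (t (h (t (f) (h (t (f) (f))))) (f))  →  (h (t (f) (h (t (f) (f)))))
2. (h (t (f) (h (t (f) (f)))))  →  (h (h (t (f) (f))))
3. (h (h (t (f) (f))))  →  (h (h (f)))
normal form: (h (h (f)))

size = 3


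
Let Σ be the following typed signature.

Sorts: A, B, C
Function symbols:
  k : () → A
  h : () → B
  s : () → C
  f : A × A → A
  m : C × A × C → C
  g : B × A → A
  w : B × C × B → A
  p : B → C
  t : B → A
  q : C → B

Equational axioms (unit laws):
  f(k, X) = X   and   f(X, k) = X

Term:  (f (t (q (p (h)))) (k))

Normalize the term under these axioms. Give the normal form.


1. (f (t (q (p (h)))) (k))  →  (t (q (p (h))))

normal form = (t (q (p (h))))


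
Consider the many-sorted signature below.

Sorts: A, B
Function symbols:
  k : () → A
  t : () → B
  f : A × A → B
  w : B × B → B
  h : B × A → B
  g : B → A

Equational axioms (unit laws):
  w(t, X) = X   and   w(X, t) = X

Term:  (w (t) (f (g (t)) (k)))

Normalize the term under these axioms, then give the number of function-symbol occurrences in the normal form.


1. (w (t) (f (g (t)) (k)))  →  (f (g (t)) (k))
normal form: (f (g (t)) (k))

size = 4


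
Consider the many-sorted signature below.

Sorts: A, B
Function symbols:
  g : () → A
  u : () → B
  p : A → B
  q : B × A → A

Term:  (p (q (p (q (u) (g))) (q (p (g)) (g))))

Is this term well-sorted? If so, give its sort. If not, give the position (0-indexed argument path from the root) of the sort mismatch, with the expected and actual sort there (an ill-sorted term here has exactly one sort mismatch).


        (u) : B
        (g) : A
      (q (u) (g)) : A
    (p (q (u) (g))) : B
        (g) : A
      (p (g)) : B
      (g) : A
    (q (p (g)) (g)) : A
  (q (p (q (u) (g))) (q (p (g)) (g))) : A
(p (q (p (q (u) (g))) (q (p (g)) (g)))) : B

well-sorted; sort = B


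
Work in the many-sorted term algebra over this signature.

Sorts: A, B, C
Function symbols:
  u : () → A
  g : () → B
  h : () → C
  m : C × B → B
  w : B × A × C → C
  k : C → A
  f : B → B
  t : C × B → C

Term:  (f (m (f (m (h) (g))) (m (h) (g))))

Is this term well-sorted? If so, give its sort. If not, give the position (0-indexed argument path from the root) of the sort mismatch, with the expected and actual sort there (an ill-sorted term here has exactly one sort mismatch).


ill-sorted at position [0, 0]: expected C, got B

        (h) : C
        (g) : B
      (m (h) (g)) : B
    (f (m (h) (g))) : B
      (h) : C
      (g) : B
    (m (h) (g)) : B
  (m (f (m (h) (g))) (m (h) (g))) : ✗ arg 0 at [0, 0] has sort B, expected C


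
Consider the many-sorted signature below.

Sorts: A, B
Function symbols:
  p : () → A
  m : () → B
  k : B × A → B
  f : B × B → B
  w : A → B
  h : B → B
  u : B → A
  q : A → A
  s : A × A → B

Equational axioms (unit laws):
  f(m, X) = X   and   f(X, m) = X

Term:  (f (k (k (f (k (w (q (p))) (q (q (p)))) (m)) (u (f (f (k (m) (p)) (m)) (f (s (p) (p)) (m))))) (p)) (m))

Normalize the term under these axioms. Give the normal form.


normal form = (k (k (k (w (q (p))) (q (q (p)))) (u (f (k (m) (p)) (s (p) (p))))) (p))

1. (f (k (k (f (k (w (q (p))) (q (q (p)))) (m)) (u (f (f (k (m) (p)) (m)) (f (s (p) (p)) (m))))) (p)) (m))  →  (k (k (f (k (w (q (p))) (q (q (p)))) (m)) (u (f (f (k (m) (p)) (m)) (f (s (p) (p)) (m))))) (p))
2. (k (k (f (k (w (q (p))) (q (q (p)))) (m)) (u (f (f (k (m) (p)) (m)) (f (s (p) (p)) (m))))) (p))  →  (k (k (k (w (q (p))) (q (q (p)))) (u (f (f (k (m) (p)) (m)) (f (s (p) (p)) (m))))) (p))
3. (k (k (k (w (q (p))) (q (q (p)))) (u (f (f (k (m) (p)) (m)) (f (s (p) (p)) (m))))) (p))  →  (k (k (k (w (q (p))) (q (q (p)))) (u (f (k (m) (p)) (f (s (p) (p)) (m))))) (p))
4. (k (k (k (w (q (p))) (q (q (p)))) (u (f (k (m) (p)) (f (s (p) (p)) (m))))) (p))  →  (k (k (k (w (q (p))) (q (q (p)))) (u (f (k (m) (p)) (s (p) (p))))) (p))


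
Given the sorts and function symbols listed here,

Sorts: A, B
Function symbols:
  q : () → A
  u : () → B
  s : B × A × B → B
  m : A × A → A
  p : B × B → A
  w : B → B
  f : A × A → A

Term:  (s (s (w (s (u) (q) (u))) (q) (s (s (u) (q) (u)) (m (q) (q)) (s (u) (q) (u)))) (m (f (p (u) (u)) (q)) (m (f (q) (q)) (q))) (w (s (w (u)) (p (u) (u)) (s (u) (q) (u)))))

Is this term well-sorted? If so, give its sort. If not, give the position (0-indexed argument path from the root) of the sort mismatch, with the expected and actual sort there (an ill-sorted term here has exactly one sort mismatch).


        (u) : B
        (q) : A
        (u) : B
      (s (u) (q) (u)) : B
    (w (s (u) (q) (u))) : B
    (q) : A
        (u) : B
        (q) : A
        (u) : B
      (s (u) (q) (u)) : B
        (q) : A
        (q) : A
      (m (q) (q)) : A
        (u) : B
        (q) : A
        (u) : B
      (s (u) (q) (u)) : B
    (s (s (u) (q) (u)) (m (q) (q)) (s (u) (q) (u))) : B
  (s (w (s (u) (q) (u))) (q) (s (s (u) (q) (u)) (m (q) (q)) (s (u) (q) (u)))) : B
        (u) : B
        (u) : B
      (p (u) (u)) : A
      (q) : A
    (f (p (u) (u)) (q)) : A
        (q) : A
        (q) : A
      (f (q) (q)) : A
      (q) : A
    (m (f (q) (q)) (q)) : A
  (m (f (p (u) (u)) (q)) (m (f (q) (q)) (q))) : A
        (u) : B
      (w (u)) : B
        (u) : B
        (u) : B
      (p (u) (u)) : A
        (u) : B
        (q) : A
        (u) : B
      (s (u) (q) (u)) : B
    (s (w (u)) (p (u) (u)) (s (u) (q) (u))) : B
  (w (s (w (u)) (p (u) (u)) (s (u) (q) (u)))) : B
(s (s (w (s (u) (q) (u))) (q) (s (s (u) (q) (u)) (m (q) (q)) (s (u) (q) (u)))) (m (f (p (u) (u)) (q)) (m (f (q) (q)) (q))) (w (s (w (u)) (p (u) (u)) (s (u) (q) (u))))) : B

well-sorted; sort = B


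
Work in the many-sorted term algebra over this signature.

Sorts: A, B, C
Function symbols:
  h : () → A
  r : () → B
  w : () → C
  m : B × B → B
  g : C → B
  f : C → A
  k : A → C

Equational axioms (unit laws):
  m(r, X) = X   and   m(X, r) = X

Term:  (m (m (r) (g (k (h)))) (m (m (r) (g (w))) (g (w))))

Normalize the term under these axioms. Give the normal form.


normal form = (m (g (k (h))) (m (g (w)) (g (w))))

1. (m (m (r) (g (k (h)))) (m (m (r) (g (w))) (g (w))))  →  (m (g (k (h))) (m (m (r) (g (w))) (g (w))))
2. (m (g (k (h))) (m (m (r) (g (w))) (g (w))))  →  (m (g (k (h))) (m (g (w)) (g (w))))


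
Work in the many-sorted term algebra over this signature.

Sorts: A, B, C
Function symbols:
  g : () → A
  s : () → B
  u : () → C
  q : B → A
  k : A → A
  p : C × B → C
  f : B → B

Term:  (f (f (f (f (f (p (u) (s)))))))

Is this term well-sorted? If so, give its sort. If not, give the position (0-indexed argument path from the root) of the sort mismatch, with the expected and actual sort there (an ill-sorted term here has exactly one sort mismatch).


ill-sorted at position [0, 0, 0, 0, 0]: expected B, got C

            (u) : C
            (s) : B
          (p (u) (s)) : C
        (f (p (u) (s))) : ✗ arg 0 at [0, 0, 0, 0, 0] has sort C, expected B


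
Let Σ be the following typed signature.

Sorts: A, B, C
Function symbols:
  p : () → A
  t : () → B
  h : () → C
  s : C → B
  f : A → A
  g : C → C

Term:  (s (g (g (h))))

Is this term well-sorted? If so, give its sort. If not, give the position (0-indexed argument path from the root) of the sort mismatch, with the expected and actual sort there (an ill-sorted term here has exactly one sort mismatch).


well-sorted; sort = B

      (h) : C
    (g (h)) : C
  (g (g (h))) : C
(s (g (g (h)))) : B
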